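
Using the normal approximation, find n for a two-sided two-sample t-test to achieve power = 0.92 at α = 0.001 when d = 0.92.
n = 53 per group

Sample size formula (two-sample t-test, normal approximation):
n = 2 · ((z_{α/2} + z_β) / d)²

z_{α/2} = 3.291 (for α = 0.001, two-sided)
z_β = 1.405 (for power = 0.92)
d = 0.92

n = 2 · ((3.291 + 1.405) / 0.92)²
n = 2 · (5.104)²
n ≈ 52.10
Round up to the next whole number: n = 53 per group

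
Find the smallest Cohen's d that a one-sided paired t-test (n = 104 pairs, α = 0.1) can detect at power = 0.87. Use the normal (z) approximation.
d ≈ 0.24

Minimum detectable effect (paired t-test, normal approximation):
d = (z_α + z_β) / √n
d = (1.282 + 1.126) / √104
d = 2.408 / 10.198
d ≈ 0.24

By Cohen's convention (0.2 small / 0.5 medium / 0.8 large): small effect.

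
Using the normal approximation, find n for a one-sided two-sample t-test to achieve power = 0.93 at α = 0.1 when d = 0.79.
n = 25 per group

Sample size formula (two-sample t-test, normal approximation):
n = 2 · ((z_α + z_β) / d)²

z_α = 1.282 (for α = 0.1, one-sided)
z_β = 1.476 (for power = 0.93)
d = 0.79

n = 2 · ((1.282 + 1.476) / 0.79)²
n = 2 · (3.491)²
n ≈ 24.37
Round up to the next whole number: n = 25 per group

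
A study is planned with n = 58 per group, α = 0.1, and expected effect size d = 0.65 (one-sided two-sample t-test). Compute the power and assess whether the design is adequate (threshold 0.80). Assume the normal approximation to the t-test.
Power ≈ 0.99; the study is adequately powered (power ≥ 0.80)

Power calculation (two-sample t-test, normal approximation):
z_β = d · √(n/2) - z_α
z_β = 0.65 · √(58/2) - 1.282
z_β = 0.65 · 5.385 - 1.282
z_β = 2.219

Power = Φ(z_β) = Φ(2.219) ≈ 0.987

Effect size d = 0.65 is medium by Cohen's convention (0.2/0.5/0.8).

Threshold: power ≥ 0.80 is conventionally adequate.
Power ≈ 0.99 → the study is adequately powered (power ≥ 0.80).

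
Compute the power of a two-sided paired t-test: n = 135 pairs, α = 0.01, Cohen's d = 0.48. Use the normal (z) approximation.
Power ≈ 1.00

Power calculation (paired t-test, normal approximation):
z_β = d · √n - z_{α/2}
z_β = 0.48 · √135 - 2.576
z_β = 0.48 · 11.619 - 2.576
z_β = 3.001

Power = Φ(z_β) = Φ(3.001) ≈ 0.999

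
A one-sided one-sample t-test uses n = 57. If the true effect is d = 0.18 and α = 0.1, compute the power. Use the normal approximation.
Power ≈ 0.53

Power calculation (one-sample t-test, normal approximation):
z_β = d · √n - z_α
z_β = 0.18 · √57 - 1.282
z_β = 0.18 · 7.550 - 1.282
z_β = 0.077

Power = Φ(z_β) = Φ(0.077) ≈ 0.531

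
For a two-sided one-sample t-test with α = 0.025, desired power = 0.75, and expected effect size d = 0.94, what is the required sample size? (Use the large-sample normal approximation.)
n = 10

Sample size formula (one-sample t-test, normal approximation):
n = ((z_{α/2} + z_β) / d)²

z_{α/2} = 2.241 (for α = 0.025, two-sided)
z_β = 0.674 (for power = 0.75)
d = 0.94

n = ((2.241 + 0.674) / 0.94)²
n = (3.101)²
n ≈ 9.62
Round up to the next whole number: n = 10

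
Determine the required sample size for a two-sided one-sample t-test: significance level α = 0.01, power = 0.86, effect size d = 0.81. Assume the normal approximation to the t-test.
n = 21

Sample size formula (one-sample t-test, normal approximation):
n = ((z_{α/2} + z_β) / d)²

z_{α/2} = 2.576 (for α = 0.01, two-sided)
z_β = 1.080 (for power = 0.86)
d = 0.81

n = ((2.576 + 1.080) / 0.81)²
n = (4.514)²
n ≈ 20.38
Round up to the next whole number: n = 21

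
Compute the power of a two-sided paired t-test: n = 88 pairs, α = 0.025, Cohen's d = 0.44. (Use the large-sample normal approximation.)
Power ≈ 0.97

Power calculation (paired t-test, normal approximation):
z_β = d · √n - z_{α/2}
z_β = 0.44 · √88 - 2.241
z_β = 0.44 · 9.381 - 2.241
z_β = 1.886

Power = Φ(z_β) = Φ(1.886) ≈ 0.970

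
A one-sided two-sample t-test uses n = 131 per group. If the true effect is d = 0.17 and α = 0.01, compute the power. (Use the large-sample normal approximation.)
Power ≈ 0.17

Power calculation (two-sample t-test, normal approximation):
z_β = d · √(n/2) - z_α
z_β = 0.17 · √(131/2) - 2.326
z_β = 0.17 · 8.093 - 2.326
z_β = -0.951

Power = Φ(z_β) = Φ(-0.951) ≈ 0.171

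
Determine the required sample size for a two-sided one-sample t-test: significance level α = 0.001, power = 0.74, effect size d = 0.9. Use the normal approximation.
n = 20

Sample size formula (one-sample t-test, normal approximation):
n = ((z_{α/2} + z_β) / d)²

z_{α/2} = 3.291 (for α = 0.001, two-sided)
z_β = 0.643 (for power = 0.74)
d = 0.9

n = ((3.291 + 0.643) / 0.9)²
n = (4.371)²
n ≈ 19.11
Round up to the next whole number: n = 20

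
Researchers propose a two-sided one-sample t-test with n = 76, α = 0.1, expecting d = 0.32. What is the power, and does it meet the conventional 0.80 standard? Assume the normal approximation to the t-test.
Power ≈ 0.87; the study is adequately powered (power ≥ 0.80)

Power calculation (one-sample t-test, normal approximation):
z_β = d · √n - z_{α/2}
z_β = 0.32 · √76 - 1.645
z_β = 0.32 · 8.718 - 1.645
z_β = 1.145

Power = Φ(z_β) = Φ(1.145) ≈ 0.874

Effect size d = 0.32 is small by Cohen's convention (0.2/0.5/0.8).

Threshold: power ≥ 0.80 is conventionally adequate.
Power ≈ 0.87 → the study is adequately powered (power ≥ 0.80).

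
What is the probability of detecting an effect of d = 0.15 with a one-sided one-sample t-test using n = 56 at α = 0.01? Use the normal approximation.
Power ≈ 0.11

Power calculation (one-sample t-test, normal approximation):
z_β = d · √n - z_α
z_β = 0.15 · √56 - 2.326
z_β = 0.15 · 7.483 - 2.326
z_β = -1.204

Power = Φ(z_β) = Φ(-1.204) ≈ 0.114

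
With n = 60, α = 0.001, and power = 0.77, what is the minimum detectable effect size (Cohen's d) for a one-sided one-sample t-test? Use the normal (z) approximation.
d ≈ 0.49

Minimum detectable effect (one-sample t-test, normal approximation):
d = (z_α + z_β) / √n
d = (3.090 + 0.739) / √60
d = 3.829 / 7.746
d ≈ 0.49

By Cohen's convention (0.2 small / 0.5 medium / 0.8 large): small effect.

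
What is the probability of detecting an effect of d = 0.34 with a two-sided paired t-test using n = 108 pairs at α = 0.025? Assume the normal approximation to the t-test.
Power ≈ 0.90

Power calculation (paired t-test, normal approximation):
z_β = d · √n - z_{α/2}
z_β = 0.34 · √108 - 2.241
z_β = 0.34 · 10.392 - 2.241
z_β = 1.292

Power = Φ(z_β) = Φ(1.292) ≈ 0.902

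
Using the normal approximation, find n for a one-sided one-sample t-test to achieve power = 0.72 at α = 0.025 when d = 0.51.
n = 25

Sample size formula (one-sample t-test, normal approximation):
n = ((z_α + z_β) / d)²

z_α = 1.960 (for α = 0.025, one-sided)
z_β = 0.583 (for power = 0.72)
d = 0.51

n = ((1.960 + 0.583) / 0.51)²
n = (4.986)²
n ≈ 24.86
Round up to the next whole number: n = 25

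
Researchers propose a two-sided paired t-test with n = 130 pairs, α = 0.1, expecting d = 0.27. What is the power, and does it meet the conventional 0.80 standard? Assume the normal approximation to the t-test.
Power ≈ 0.92; the study is adequately powered (power ≥ 0.80)

Power calculation (paired t-test, normal approximation):
z_β = d · √n - z_{α/2}
z_β = 0.27 · √130 - 1.645
z_β = 0.27 · 11.402 - 1.645
z_β = 1.434

Power = Φ(z_β) = Φ(1.434) ≈ 0.924

Effect size d = 0.27 is small by Cohen's convention (0.2/0.5/0.8).

Threshold: power ≥ 0.80 is conventionally adequate.
Power ≈ 0.92 → the study is adequately powered (power ≥ 0.80).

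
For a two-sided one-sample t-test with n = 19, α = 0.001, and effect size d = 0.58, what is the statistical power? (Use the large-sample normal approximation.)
Power ≈ 0.22

Power calculation (one-sample t-test, normal approximation):
z_β = d · √n - z_{α/2}
z_β = 0.58 · √19 - 3.291
z_β = 0.58 · 4.359 - 3.291
z_β = -0.762

Power = Φ(z_β) = Φ(-0.762) ≈ 0.223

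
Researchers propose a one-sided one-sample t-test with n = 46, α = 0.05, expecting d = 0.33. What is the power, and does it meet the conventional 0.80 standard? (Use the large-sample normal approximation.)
Power ≈ 0.72; the study is underpowered (power < 0.80)

Power calculation (one-sample t-test, normal approximation):
z_β = d · √n - z_α
z_β = 0.33 · √46 - 1.645
z_β = 0.33 · 6.782 - 1.645
z_β = 0.593

Power = Φ(z_β) = Φ(0.593) ≈ 0.724

Effect size d = 0.33 is small by Cohen's convention (0.2/0.5/0.8).

Threshold: power ≥ 0.80 is conventionally adequate.
Power ≈ 0.72 → the study is underpowered (power < 0.80).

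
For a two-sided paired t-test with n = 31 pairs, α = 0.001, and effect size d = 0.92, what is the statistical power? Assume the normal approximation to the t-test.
Power ≈ 0.97

Power calculation (paired t-test, normal approximation):
z_β = d · √n - z_{α/2}
z_β = 0.92 · √31 - 3.291
z_β = 0.92 · 5.568 - 3.291
z_β = 1.832

Power = Φ(z_β) = Φ(1.832) ≈ 0.967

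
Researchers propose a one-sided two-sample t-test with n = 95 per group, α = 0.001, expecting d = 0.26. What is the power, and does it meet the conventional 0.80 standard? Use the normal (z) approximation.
Power ≈ 0.10; the study is underpowered (power < 0.80)

Power calculation (two-sample t-test, normal approximation):
z_β = d · √(n/2) - z_α
z_β = 0.26 · √(95/2) - 3.090
z_β = 0.26 · 6.892 - 3.090
z_β = -1.298

Power = Φ(z_β) = Φ(-1.298) ≈ 0.097

Effect size d = 0.26 is small by Cohen's convention (0.2/0.5/0.8).

Threshold: power ≥ 0.80 is conventionally adequate.
Power ≈ 0.10 → the study is underpowered (power < 0.80).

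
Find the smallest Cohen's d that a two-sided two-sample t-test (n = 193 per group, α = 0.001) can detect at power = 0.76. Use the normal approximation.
d ≈ 0.41

Minimum detectable effect (two-sample t-test, normal approximation):
d = (z_{α/2} + z_β) / √(n/2)
d = (3.291 + 0.706) / √(193/2)
d = 3.997 / 9.823
d ≈ 0.41

By Cohen's convention (0.2 small / 0.5 medium / 0.8 large): small effect.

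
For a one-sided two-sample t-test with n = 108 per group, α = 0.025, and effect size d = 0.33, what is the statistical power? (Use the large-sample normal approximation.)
Power ≈ 0.68

Power calculation (two-sample t-test, normal approximation):
z_β = d · √(n/2) - z_α
z_β = 0.33 · √(108/2) - 1.960
z_β = 0.33 · 7.348 - 1.960
z_β = 0.465

Power = Φ(z_β) = Φ(0.465) ≈ 0.679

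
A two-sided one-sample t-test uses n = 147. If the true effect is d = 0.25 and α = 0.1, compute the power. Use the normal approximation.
Power ≈ 0.92

Power calculation (one-sample t-test, normal approximation):
z_β = d · √n - z_{α/2}
z_β = 0.25 · √147 - 1.645
z_β = 0.25 · 12.124 - 1.645
z_β = 1.386

Power = Φ(z_β) = Φ(1.386) ≈ 0.917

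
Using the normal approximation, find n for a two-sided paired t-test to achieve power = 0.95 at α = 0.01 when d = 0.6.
n = 50 pairs

Sample size formula (paired t-test, normal approximation):
n = ((z_{α/2} + z_β) / d)²

z_{α/2} = 2.576 (for α = 0.01, two-sided)
z_β = 1.645 (for power = 0.95)
d = 0.6

n = ((2.576 + 1.645) / 0.6)²
n = (7.035)²
n ≈ 49.49
Round up to the next whole number: n = 50 pairs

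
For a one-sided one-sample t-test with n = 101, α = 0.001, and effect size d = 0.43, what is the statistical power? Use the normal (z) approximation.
Power ≈ 0.89

Power calculation (one-sample t-test, normal approximation):
z_β = d · √n - z_α
z_β = 0.43 · √101 - 3.090
z_β = 0.43 · 10.050 - 3.090
z_β = 1.231

Power = Φ(z_β) = Φ(1.231) ≈ 0.891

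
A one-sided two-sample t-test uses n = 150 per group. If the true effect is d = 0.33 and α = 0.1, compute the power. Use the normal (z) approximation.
Power ≈ 0.94

Power calculation (two-sample t-test, normal approximation):
z_β = d · √(n/2) - z_α
z_β = 0.33 · √(150/2) - 1.282
z_β = 0.33 · 8.660 - 1.282
z_β = 1.576

Power = Φ(z_β) = Φ(1.576) ≈ 0.943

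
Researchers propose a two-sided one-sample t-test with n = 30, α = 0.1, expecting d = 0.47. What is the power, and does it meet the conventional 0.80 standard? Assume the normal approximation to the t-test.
Power ≈ 0.82; the study is adequately powered (power ≥ 0.80)

Power calculation (one-sample t-test, normal approximation):
z_β = d · √n - z_{α/2}
z_β = 0.47 · √30 - 1.645
z_β = 0.47 · 5.477 - 1.645
z_β = 0.929

Power = Φ(z_β) = Φ(0.929) ≈ 0.824

Effect size d = 0.47 is small by Cohen's convention (0.2/0.5/0.8).

Threshold: power ≥ 0.80 is conventionally adequate.
Power ≈ 0.82 → the study is adequately powered (power ≥ 0.80).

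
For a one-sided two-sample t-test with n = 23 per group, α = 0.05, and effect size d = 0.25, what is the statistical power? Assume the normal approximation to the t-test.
Power ≈ 0.21

Power calculation (two-sample t-test, normal approximation):
z_β = d · √(n/2) - z_α
z_β = 0.25 · √(23/2) - 1.645
z_β = 0.25 · 3.391 - 1.645
z_β = -0.797

Power = Φ(z_β) = Φ(-0.797) ≈ 0.213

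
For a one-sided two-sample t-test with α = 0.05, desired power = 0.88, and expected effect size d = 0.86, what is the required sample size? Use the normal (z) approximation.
n = 22 per group

Sample size formula (two-sample t-test, normal approximation):
n = 2 · ((z_α + z_β) / d)²

z_α = 1.645 (for α = 0.05, one-sided)
z_β = 1.175 (for power = 0.88)
d = 0.86

n = 2 · ((1.645 + 1.175) / 0.86)²
n = 2 · (3.279)²
n ≈ 21.50
Round up to the next whole number: n = 22 per group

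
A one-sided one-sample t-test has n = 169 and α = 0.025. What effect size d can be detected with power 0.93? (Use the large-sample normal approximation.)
d ≈ 0.26

Minimum detectable effect (one-sample t-test, normal approximation):
d = (z_α + z_β) / √n
d = (1.960 + 1.476) / √169
d = 3.436 / 13.000
d ≈ 0.26

By Cohen's convention (0.2 small / 0.5 medium / 0.8 large): small effect.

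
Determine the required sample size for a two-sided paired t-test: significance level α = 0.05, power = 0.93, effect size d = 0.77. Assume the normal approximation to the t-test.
n = 20 pairs

Sample size formula (paired t-test, normal approximation):
n = ((z_{α/2} + z_β) / d)²

z_{α/2} = 1.960 (for α = 0.05, two-sided)
z_β = 1.476 (for power = 0.93)
d = 0.77

n = ((1.960 + 1.476) / 0.77)²
n = (4.462)²
n ≈ 19.91
Round up to the next whole number: n = 20 pairs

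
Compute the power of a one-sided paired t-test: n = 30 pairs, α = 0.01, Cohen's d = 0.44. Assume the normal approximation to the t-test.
Power ≈ 0.53

Power calculation (paired t-test, normal approximation):
z_β = d · √n - z_α
z_β = 0.44 · √30 - 2.326
z_β = 0.44 · 5.477 - 2.326
z_β = 0.084

Power = Φ(z_β) = Φ(0.084) ≈ 0.533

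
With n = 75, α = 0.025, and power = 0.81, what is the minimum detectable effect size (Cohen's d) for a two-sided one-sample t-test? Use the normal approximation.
d ≈ 0.36

Minimum detectable effect (one-sample t-test, normal approximation):
d = (z_{α/2} + z_β) / √n
d = (2.241 + 0.878) / √75
d = 3.119 / 8.660
d ≈ 0.36

By Cohen's convention (0.2 small / 0.5 medium / 0.8 large): small effect.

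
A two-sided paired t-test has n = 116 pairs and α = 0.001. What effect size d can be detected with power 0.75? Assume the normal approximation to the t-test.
d ≈ 0.37

Minimum detectable effect (paired t-test, normal approximation):
d = (z_{α/2} + z_β) / √n
d = (3.291 + 0.674) / √116
d = 3.965 / 10.770
d ≈ 0.37

By Cohen's convention (0.2 small / 0.5 medium / 0.8 large): small effect.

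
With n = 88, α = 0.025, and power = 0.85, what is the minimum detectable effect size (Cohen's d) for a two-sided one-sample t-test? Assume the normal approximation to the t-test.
d ≈ 0.35

Minimum detectable effect (one-sample t-test, normal approximation):
d = (z_{α/2} + z_β) / √n
d = (2.241 + 1.036) / √88
d = 3.278 / 9.381
d ≈ 0.35

By Cohen's convention (0.2 small / 0.5 medium / 0.8 large): small effect.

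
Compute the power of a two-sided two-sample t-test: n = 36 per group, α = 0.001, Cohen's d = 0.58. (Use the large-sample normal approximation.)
Power ≈ 0.20

Power calculation (two-sample t-test, normal approximation):
z_β = d · √(n/2) - z_{α/2}
z_β = 0.58 · √(36/2) - 3.291
z_β = 0.58 · 4.243 - 3.291
z_β = -0.830

Power = Φ(z_β) = Φ(-0.830) ≈ 0.203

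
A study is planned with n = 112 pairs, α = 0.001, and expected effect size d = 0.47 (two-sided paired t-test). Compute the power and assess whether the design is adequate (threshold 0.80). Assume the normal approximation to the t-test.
Power ≈ 0.95; the study is adequately powered (power ≥ 0.80)

Power calculation (paired t-test, normal approximation):
z_β = d · √n - z_{α/2}
z_β = 0.47 · √112 - 3.291
z_β = 0.47 · 10.583 - 3.291
z_β = 1.683

Power = Φ(z_β) = Φ(1.683) ≈ 0.954

Effect size d = 0.47 is small by Cohen's convention (0.2/0.5/0.8).

Threshold: power ≥ 0.80 is conventionally adequate.
Power ≈ 0.95 → the study is adequately powered (power ≥ 0.80).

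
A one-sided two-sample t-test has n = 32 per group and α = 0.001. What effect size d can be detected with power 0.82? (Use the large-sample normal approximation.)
d ≈ 1.00

Minimum detectable effect (two-sample t-test, normal approximation):
d = (z_α + z_β) / √(n/2)
d = (3.090 + 0.915) / √(32/2)
d = 4.006 / 4.000
d ≈ 1.00

By Cohen's convention (0.2 small / 0.5 medium / 0.8 large): large effect.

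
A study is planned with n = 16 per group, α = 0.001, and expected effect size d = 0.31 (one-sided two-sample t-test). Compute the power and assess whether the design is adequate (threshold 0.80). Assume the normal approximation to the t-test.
Power ≈ 0.01; the study is underpowered (power < 0.80)

Power calculation (two-sample t-test, normal approximation):
z_β = d · √(n/2) - z_α
z_β = 0.31 · √(16/2) - 3.090
z_β = 0.31 · 2.828 - 3.090
z_β = -2.213

Power = Φ(z_β) = Φ(-2.213) ≈ 0.013

Effect size d = 0.31 is small by Cohen's convention (0.2/0.5/0.8).

Threshold: power ≥ 0.80 is conventionally adequate.
Power ≈ 0.01 → the study is underpowered (power < 0.80).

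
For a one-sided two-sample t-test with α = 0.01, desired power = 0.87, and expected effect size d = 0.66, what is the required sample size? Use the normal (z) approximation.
n = 55 per group

Sample size formula (two-sample t-test, normal approximation):
n = 2 · ((z_α + z_β) / d)²

z_α = 2.326 (for α = 0.01, one-sided)
z_β = 1.126 (for power = 0.87)
d = 0.66

n = 2 · ((2.326 + 1.126) / 0.66)²
n = 2 · (5.230)²
n ≈ 54.71
Round up to the next whole number: n = 55 per group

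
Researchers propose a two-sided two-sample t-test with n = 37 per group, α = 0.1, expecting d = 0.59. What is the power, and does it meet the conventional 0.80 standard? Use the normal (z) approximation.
Power ≈ 0.81; the study is adequately powered (power ≥ 0.80)

Power calculation (two-sample t-test, normal approximation):
z_β = d · √(n/2) - z_{α/2}
z_β = 0.59 · √(37/2) - 1.645
z_β = 0.59 · 4.301 - 1.645
z_β = 0.893

Power = Φ(z_β) = Φ(0.893) ≈ 0.814

Effect size d = 0.59 is medium by Cohen's convention (0.2/0.5/0.8).

Threshold: power ≥ 0.80 is conventionally adequate.
Power ≈ 0.81 → the study is adequately powered (power ≥ 0.80).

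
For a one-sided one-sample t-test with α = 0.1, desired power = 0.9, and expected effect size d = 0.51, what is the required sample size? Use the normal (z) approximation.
n = 26

Sample size formula (one-sample t-test, normal approximation):
n = ((z_α + z_β) / d)²

z_α = 1.282 (for α = 0.1, one-sided)
z_β = 1.282 (for power = 0.9)
d = 0.51

n = ((1.282 + 1.282) / 0.51)²
n = (5.027)²
n ≈ 25.27
Round up to the next whole number: n = 26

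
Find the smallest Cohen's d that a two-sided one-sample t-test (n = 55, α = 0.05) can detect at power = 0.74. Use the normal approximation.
d ≈ 0.35

Minimum detectable effect (one-sample t-test, normal approximation):
d = (z_{α/2} + z_β) / √n
d = (1.960 + 0.643) / √55
d = 2.603 / 7.416
d ≈ 0.35

By Cohen's convention (0.2 small / 0.5 medium / 0.8 large): small effect.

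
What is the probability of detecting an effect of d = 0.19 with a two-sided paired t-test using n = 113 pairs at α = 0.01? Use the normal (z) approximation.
Power ≈ 0.29

Power calculation (paired t-test, normal approximation):
z_β = d · √n - z_{α/2}
z_β = 0.19 · √113 - 2.576
z_β = 0.19 · 10.630 - 2.576
z_β = -0.556

Power = Φ(z_β) = Φ(-0.556) ≈ 0.289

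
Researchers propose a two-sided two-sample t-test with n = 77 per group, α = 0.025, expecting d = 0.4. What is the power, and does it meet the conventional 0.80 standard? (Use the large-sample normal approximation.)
Power ≈ 0.60; the study is underpowered (power < 0.80)

Power calculation (two-sample t-test, normal approximation):
z_β = d · √(n/2) - z_{α/2}
z_β = 0.4 · √(77/2) - 2.241
z_β = 0.4 · 6.205 - 2.241
z_β = 0.241

Power = Φ(z_β) = Φ(0.241) ≈ 0.595

Effect size d = 0.4 is small by Cohen's convention (0.2/0.5/0.8).

Threshold: power ≥ 0.80 is conventionally adequate.
Power ≈ 0.60 → the study is underpowered (power < 0.80).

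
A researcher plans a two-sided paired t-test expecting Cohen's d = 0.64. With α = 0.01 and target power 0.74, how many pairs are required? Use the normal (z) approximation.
n = 26 pairs

Sample size formula (paired t-test, normal approximation):
n = ((z_{α/2} + z_β) / d)²

z_{α/2} = 2.576 (for α = 0.01, two-sided)
z_β = 0.643 (for power = 0.74)
d = 0.64

n = ((2.576 + 0.643) / 0.64)²
n = (5.030)²
n ≈ 25.30
Round up to the next whole number: n = 26 pairs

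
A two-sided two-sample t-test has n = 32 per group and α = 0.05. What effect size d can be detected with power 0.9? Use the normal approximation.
d ≈ 0.81

Minimum detectable effect (two-sample t-test, normal approximation):
d = (z_{α/2} + z_β) / √(n/2)
d = (1.960 + 1.282) / √(32/2)
d = 3.242 / 4.000
d ≈ 0.81

By Cohen's convention (0.2 small / 0.5 medium / 0.8 large): large effect.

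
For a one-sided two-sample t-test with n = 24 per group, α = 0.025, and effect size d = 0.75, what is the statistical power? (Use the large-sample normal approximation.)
Power ≈ 0.74

Power calculation (two-sample t-test, normal approximation):
z_β = d · √(n/2) - z_α
z_β = 0.75 · √(24/2) - 1.960
z_β = 0.75 · 3.464 - 1.960
z_β = 0.638

Power = Φ(z_β) = Φ(0.638) ≈ 0.738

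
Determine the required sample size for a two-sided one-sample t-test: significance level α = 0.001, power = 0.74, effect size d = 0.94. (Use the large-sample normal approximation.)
n = 18

Sample size formula (one-sample t-test, normal approximation):
n = ((z_{α/2} + z_β) / d)²

z_{α/2} = 3.291 (for α = 0.001, two-sided)
z_β = 0.643 (for power = 0.74)
d = 0.94

n = ((3.291 + 0.643) / 0.94)²
n = (4.185)²
n ≈ 17.51
Round up to the next whole number: n = 18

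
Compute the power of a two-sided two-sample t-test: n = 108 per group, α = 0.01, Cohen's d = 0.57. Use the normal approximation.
Power ≈ 0.95

Power calculation (two-sample t-test, normal approximation):
z_β = d · √(n/2) - z_{α/2}
z_β = 0.57 · √(108/2) - 2.576
z_β = 0.57 · 7.348 - 2.576
z_β = 1.613

Power = Φ(z_β) = Φ(1.613) ≈ 0.947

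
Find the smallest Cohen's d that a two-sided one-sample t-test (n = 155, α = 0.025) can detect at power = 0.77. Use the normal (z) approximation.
d ≈ 0.24

Minimum detectable effect (one-sample t-test, normal approximation):
d = (z_{α/2} + z_β) / √n
d = (2.241 + 0.739) / √155
d = 2.980 / 12.450
d ≈ 0.24

By Cohen's convention (0.2 small / 0.5 medium / 0.8 large): small effect.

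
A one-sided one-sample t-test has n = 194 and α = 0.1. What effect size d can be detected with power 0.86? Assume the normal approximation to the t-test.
d ≈ 0.17

Minimum detectable effect (one-sample t-test, normal approximation):
d = (z_α + z_β) / √n
d = (1.282 + 1.080) / √194
d = 2.362 / 13.928
d ≈ 0.17

By Cohen's convention (0.2 small / 0.5 medium / 0.8 large): very small effect.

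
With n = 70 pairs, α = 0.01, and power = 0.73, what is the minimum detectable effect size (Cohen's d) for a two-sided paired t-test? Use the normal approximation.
d ≈ 0.38

Minimum detectable effect (paired t-test, normal approximation):
d = (z_{α/2} + z_β) / √n
d = (2.576 + 0.613) / √70
d = 3.189 / 8.367
d ≈ 0.38

By Cohen's convention (0.2 small / 0.5 medium / 0.8 large): small effect.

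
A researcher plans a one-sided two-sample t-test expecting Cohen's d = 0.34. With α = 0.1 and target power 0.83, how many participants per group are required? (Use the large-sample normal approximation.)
n = 87 per group

Sample size formula (two-sample t-test, normal approximation):
n = 2 · ((z_α + z_β) / d)²

z_α = 1.282 (for α = 0.1, one-sided)
z_β = 0.954 (for power = 0.83)
d = 0.34

n = 2 · ((1.282 + 0.954) / 0.34)²
n = 2 · (6.576)²
n ≈ 86.49
Round up to the next whole number: n = 87 per group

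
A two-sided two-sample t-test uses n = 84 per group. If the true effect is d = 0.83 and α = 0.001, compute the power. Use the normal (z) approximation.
Power ≈ 0.98

Power calculation (two-sample t-test, normal approximation):
z_β = d · √(n/2) - z_{α/2}
z_β = 0.83 · √(84/2) - 3.291
z_β = 0.83 · 6.481 - 3.291
z_β = 2.088

Power = Φ(z_β) = Φ(2.088) ≈ 0.982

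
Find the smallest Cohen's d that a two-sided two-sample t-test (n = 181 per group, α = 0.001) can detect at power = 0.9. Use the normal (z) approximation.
d ≈ 0.48

Minimum detectable effect (two-sample t-test, normal approximation):
d = (z_{α/2} + z_β) / √(n/2)
d = (3.291 + 1.282) / √(181/2)
d = 4.572 / 9.513
d ≈ 0.48

By Cohen's convention (0.2 small / 0.5 medium / 0.8 large): small effect.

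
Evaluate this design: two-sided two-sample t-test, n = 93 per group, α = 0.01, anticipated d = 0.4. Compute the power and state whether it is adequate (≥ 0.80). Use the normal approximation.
Power ≈ 0.56; the study is underpowered (power < 0.80)

Power calculation (two-sample t-test, normal approximation):
z_β = d · √(n/2) - z_{α/2}
z_β = 0.4 · √(93/2) - 2.576
z_β = 0.4 · 6.819 - 2.576
z_β = 0.152

Power = Φ(z_β) = Φ(0.152) ≈ 0.560

Effect size d = 0.4 is small by Cohen's convention (0.2/0.5/0.8).

Threshold: power ≥ 0.80 is conventionally adequate.
Power ≈ 0.56 → the study is underpowered (power < 0.80).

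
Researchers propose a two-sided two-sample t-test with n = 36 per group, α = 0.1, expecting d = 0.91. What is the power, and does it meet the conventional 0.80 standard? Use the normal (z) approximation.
Power ≈ 0.99; the study is adequately powered (power ≥ 0.80)

Power calculation (two-sample t-test, normal approximation):
z_β = d · √(n/2) - z_{α/2}
z_β = 0.91 · √(36/2) - 1.645
z_β = 0.91 · 4.243 - 1.645
z_β = 2.216

Power = Φ(z_β) = Φ(2.216) ≈ 0.987

Effect size d = 0.91 is large by Cohen's convention (0.2/0.5/0.8).

Threshold: power ≥ 0.80 is conventionally adequate.
Power ≈ 0.99 → the study is adequately powered (power ≥ 0.80).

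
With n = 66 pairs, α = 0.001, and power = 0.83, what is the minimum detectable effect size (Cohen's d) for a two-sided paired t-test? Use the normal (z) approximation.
d ≈ 0.52

Minimum detectable effect (paired t-test, normal approximation):
d = (z_{α/2} + z_β) / √n
d = (3.291 + 0.954) / √66
d = 4.245 / 8.124
d ≈ 0.52

By Cohen's convention (0.2 small / 0.5 medium / 0.8 large): medium effect.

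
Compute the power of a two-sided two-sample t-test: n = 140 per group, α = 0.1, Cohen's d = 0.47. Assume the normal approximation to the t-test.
Power ≈ 0.99

Power calculation (two-sample t-test, normal approximation):
z_β = d · √(n/2) - z_{α/2}
z_β = 0.47 · √(140/2) - 1.645
z_β = 0.47 · 8.367 - 1.645
z_β = 2.287

Power = Φ(z_β) = Φ(2.287) ≈ 0.989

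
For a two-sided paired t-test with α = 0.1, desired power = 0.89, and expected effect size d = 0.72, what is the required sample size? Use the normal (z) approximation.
n = 16 pairs

Sample size formula (paired t-test, normal approximation):
n = ((z_{α/2} + z_β) / d)²

z_{α/2} = 1.645 (for α = 0.1, two-sided)
z_β = 1.227 (for power = 0.89)
d = 0.72

n = ((1.645 + 1.227) / 0.72)²
n = (3.989)²
n ≈ 15.91
Round up to the next whole number: n = 16 pairs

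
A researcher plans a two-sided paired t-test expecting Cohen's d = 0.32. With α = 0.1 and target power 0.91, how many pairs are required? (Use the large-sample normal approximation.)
n = 88 pairs

Sample size formula (paired t-test, normal approximation):
n = ((z_{α/2} + z_β) / d)²

z_{α/2} = 1.645 (for α = 0.1, two-sided)
z_β = 1.341 (for power = 0.91)
d = 0.32

n = ((1.645 + 1.341) / 0.32)²
n = (9.331)²
n ≈ 87.07
Round up to the next whole number: n = 88 pairs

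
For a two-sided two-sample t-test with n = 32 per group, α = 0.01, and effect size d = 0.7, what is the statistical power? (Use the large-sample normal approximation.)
Power ≈ 0.59

Power calculation (two-sample t-test, normal approximation):
z_β = d · √(n/2) - z_{α/2}
z_β = 0.7 · √(32/2) - 2.576
z_β = 0.7 · 4.000 - 2.576
z_β = 0.224

Power = Φ(z_β) = Φ(0.224) ≈ 0.589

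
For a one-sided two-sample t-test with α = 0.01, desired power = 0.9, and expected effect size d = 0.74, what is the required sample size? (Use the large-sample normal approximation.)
n = 48 per group

Sample size formula (two-sample t-test, normal approximation):
n = 2 · ((z_α + z_β) / d)²

z_α = 2.326 (for α = 0.01, one-sided)
z_β = 1.282 (for power = 0.9)
d = 0.74

n = 2 · ((2.326 + 1.282) / 0.74)²
n = 2 · (4.876)²
n ≈ 47.55
Round up to the next whole number: n = 48 per group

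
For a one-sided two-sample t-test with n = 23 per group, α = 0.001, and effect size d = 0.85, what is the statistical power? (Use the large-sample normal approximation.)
Power ≈ 0.42

Power calculation (two-sample t-test, normal approximation):
z_β = d · √(n/2) - z_α
z_β = 0.85 · √(23/2) - 3.090
z_β = 0.85 · 3.391 - 3.090
z_β = -0.208

Power = Φ(z_β) = Φ(-0.208) ≈ 0.418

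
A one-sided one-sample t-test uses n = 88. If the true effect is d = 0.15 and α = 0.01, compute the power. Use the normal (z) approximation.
Power ≈ 0.18

Power calculation (one-sample t-test, normal approximation):
z_β = d · √n - z_α
z_β = 0.15 · √88 - 2.326
z_β = 0.15 · 9.381 - 2.326
z_β = -0.919

Power = Φ(z_β) = Φ(-0.919) ≈ 0.179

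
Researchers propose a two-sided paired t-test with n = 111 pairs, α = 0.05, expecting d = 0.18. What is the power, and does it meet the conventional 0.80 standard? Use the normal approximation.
Power ≈ 0.47; the study is underpowered (power < 0.80)

Power calculation (paired t-test, normal approximation):
z_β = d · √n - z_{α/2}
z_β = 0.18 · √111 - 1.960
z_β = 0.18 · 10.536 - 1.960
z_β = -0.064

Power = Φ(z_β) = Φ(-0.064) ≈ 0.475

Effect size d = 0.18 is very small by Cohen's convention (0.2/0.5/0.8).

Threshold: power ≥ 0.80 is conventionally adequate.
Power ≈ 0.47 → the study is underpowered (power < 0.80).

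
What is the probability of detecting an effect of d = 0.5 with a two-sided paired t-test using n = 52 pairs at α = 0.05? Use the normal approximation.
Power ≈ 0.95

Power calculation (paired t-test, normal approximation):
z_β = d · √n - z_{α/2}
z_β = 0.5 · √52 - 1.960
z_β = 0.5 · 7.211 - 1.960
z_β = 1.646

Power = Φ(z_β) = Φ(1.646) ≈ 0.950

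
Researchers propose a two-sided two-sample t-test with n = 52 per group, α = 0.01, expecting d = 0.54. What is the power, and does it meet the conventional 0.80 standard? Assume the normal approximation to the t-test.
Power ≈ 0.57; the study is underpowered (power < 0.80)

Power calculation (two-sample t-test, normal approximation):
z_β = d · √(n/2) - z_{α/2}
z_β = 0.54 · √(52/2) - 2.576
z_β = 0.54 · 5.099 - 2.576
z_β = 0.178

Power = Φ(z_β) = Φ(0.178) ≈ 0.570

Effect size d = 0.54 is medium by Cohen's convention (0.2/0.5/0.8).

Threshold: power ≥ 0.80 is conventionally adequate.
Power ≈ 0.57 → the study is underpowered (power < 0.80).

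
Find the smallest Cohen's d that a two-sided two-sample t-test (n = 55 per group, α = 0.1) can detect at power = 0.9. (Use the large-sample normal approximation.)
d ≈ 0.56

Minimum detectable effect (two-sample t-test, normal approximation):
d = (z_{α/2} + z_β) / √(n/2)
d = (1.645 + 1.282) / √(55/2)
d = 2.926 / 5.244
d ≈ 0.56

By Cohen's convention (0.2 small / 0.5 medium / 0.8 large): medium effect.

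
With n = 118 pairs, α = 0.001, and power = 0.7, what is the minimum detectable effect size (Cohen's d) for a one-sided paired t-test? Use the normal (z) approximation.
d ≈ 0.33

Minimum detectable effect (paired t-test, normal approximation):
d = (z_α + z_β) / √n
d = (3.090 + 0.524) / √118
d = 3.615 / 10.863
d ≈ 0.33

By Cohen's convention (0.2 small / 0.5 medium / 0.8 large): small effect.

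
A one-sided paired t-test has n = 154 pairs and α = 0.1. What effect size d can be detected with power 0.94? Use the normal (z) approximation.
d ≈ 0.23

Minimum detectable effect (paired t-test, normal approximation):
d = (z_α + z_β) / √n
d = (1.282 + 1.555) / √154
d = 2.836 / 12.410
d ≈ 0.23

By Cohen's convention (0.2 small / 0.5 medium / 0.8 large): small effect.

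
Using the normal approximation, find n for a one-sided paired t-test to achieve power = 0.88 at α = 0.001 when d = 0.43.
n = 99 pairs

Sample size formula (paired t-test, normal approximation):
n = ((z_α + z_β) / d)²

z_α = 3.090 (for α = 0.001, one-sided)
z_β = 1.175 (for power = 0.88)
d = 0.43

n = ((3.090 + 1.175) / 0.43)²
n = (9.919)²
n ≈ 98.39
Round up to the next whole number: n = 99 pairs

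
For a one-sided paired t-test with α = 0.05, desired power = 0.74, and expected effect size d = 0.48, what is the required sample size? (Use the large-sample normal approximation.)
n = 23 pairs

Sample size formula (paired t-test, normal approximation):
n = ((z_α + z_β) / d)²

z_α = 1.645 (for α = 0.05, one-sided)
z_β = 0.643 (for power = 0.74)
d = 0.48

n = ((1.645 + 0.643) / 0.48)²
n = (4.767)²
n ≈ 22.72
Round up to the next whole number: n = 23 pairs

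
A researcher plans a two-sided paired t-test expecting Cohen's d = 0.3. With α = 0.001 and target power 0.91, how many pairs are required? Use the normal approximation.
n = 239 pairs

Sample size formula (paired t-test, normal approximation):
n = ((z_{α/2} + z_β) / d)²

z_{α/2} = 3.291 (for α = 0.001, two-sided)
z_β = 1.341 (for power = 0.91)
d = 0.3

n = ((3.291 + 1.341) / 0.3)²
n = (15.440)²
n ≈ 238.39
Round up to the next whole number: n = 239 pairs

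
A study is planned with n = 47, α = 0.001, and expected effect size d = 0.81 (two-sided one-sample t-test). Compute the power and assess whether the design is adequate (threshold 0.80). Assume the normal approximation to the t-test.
Power ≈ 0.99; the study is adequately powered (power ≥ 0.80)

Power calculation (one-sample t-test, normal approximation):
z_β = d · √n - z_{α/2}
z_β = 0.81 · √47 - 3.291
z_β = 0.81 · 6.856 - 3.291
z_β = 2.263

Power = Φ(z_β) = Φ(2.263) ≈ 0.988

Effect size d = 0.81 is large by Cohen's convention (0.2/0.5/0.8).

Threshold: power ≥ 0.80 is conventionally adequate.
Power ≈ 0.99 → the study is adequately powered (power ≥ 0.80).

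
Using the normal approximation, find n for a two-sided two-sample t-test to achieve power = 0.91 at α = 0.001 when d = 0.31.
n = 447 per group

Sample size formula (two-sample t-test, normal approximation):
n = 2 · ((z_{α/2} + z_β) / d)²

z_{α/2} = 3.291 (for α = 0.001, two-sided)
z_β = 1.341 (for power = 0.91)
d = 0.31

n = 2 · ((3.291 + 1.341) / 0.31)²
n = 2 · (14.942)²
n ≈ 446.53
Round up to the next whole number: n = 447 per group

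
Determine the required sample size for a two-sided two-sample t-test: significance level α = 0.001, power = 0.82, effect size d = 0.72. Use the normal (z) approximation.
n = 69 per group

Sample size formula (two-sample t-test, normal approximation):
n = 2 · ((z_{α/2} + z_β) / d)²

z_{α/2} = 3.291 (for α = 0.001, two-sided)
z_β = 0.915 (for power = 0.82)
d = 0.72

n = 2 · ((3.291 + 0.915) / 0.72)²
n = 2 · (5.842)²
n ≈ 68.26
Round up to the next whole number: n = 69 per group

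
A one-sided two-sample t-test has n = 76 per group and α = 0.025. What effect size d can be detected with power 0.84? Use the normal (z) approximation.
d ≈ 0.48

Minimum detectable effect (two-sample t-test, normal approximation):
d = (z_α + z_β) / √(n/2)
d = (1.960 + 0.994) / √(76/2)
d = 2.954 / 6.164
d ≈ 0.48

By Cohen's convention (0.2 small / 0.5 medium / 0.8 large): small effect.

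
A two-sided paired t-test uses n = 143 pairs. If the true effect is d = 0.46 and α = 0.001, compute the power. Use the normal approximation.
Power ≈ 0.99

Power calculation (paired t-test, normal approximation):
z_β = d · √n - z_{α/2}
z_β = 0.46 · √143 - 3.291
z_β = 0.46 · 11.958 - 3.291
z_β = 2.210

Power = Φ(z_β) = Φ(2.210) ≈ 0.986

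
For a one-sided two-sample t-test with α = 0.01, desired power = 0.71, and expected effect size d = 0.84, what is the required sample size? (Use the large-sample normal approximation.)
n = 24 per group

Sample size formula (two-sample t-test, normal approximation):
n = 2 · ((z_α + z_β) / d)²

z_α = 2.326 (for α = 0.01, one-sided)
z_β = 0.553 (for power = 0.71)
d = 0.84

n = 2 · ((2.326 + 0.553) / 0.84)²
n = 2 · (3.427)²
n ≈ 23.49
Round up to the next whole number: n = 24 per group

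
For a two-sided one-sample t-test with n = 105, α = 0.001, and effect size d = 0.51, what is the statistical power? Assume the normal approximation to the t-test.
Power ≈ 0.97

Power calculation (one-sample t-test, normal approximation):
z_β = d · √n - z_{α/2}
z_β = 0.51 · √105 - 3.291
z_β = 0.51 · 10.247 - 3.291
z_β = 1.935

Power = Φ(z_β) = Φ(1.935) ≈ 0.974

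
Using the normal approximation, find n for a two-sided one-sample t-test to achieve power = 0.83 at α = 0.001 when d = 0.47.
n = 82

Sample size formula (one-sample t-test, normal approximation):
n = ((z_{α/2} + z_β) / d)²

z_{α/2} = 3.291 (for α = 0.001, two-sided)
z_β = 0.954 (for power = 0.83)
d = 0.47

n = ((3.291 + 0.954) / 0.47)²
n = (9.032)²
n ≈ 81.58
Round up to the next whole number: n = 82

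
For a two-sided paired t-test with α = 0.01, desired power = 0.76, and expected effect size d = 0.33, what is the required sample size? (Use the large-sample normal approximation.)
n = 99 pairs

Sample size formula (paired t-test, normal approximation):
n = ((z_{α/2} + z_β) / d)²

z_{α/2} = 2.576 (for α = 0.01, two-sided)
z_β = 0.706 (for power = 0.76)
d = 0.33

n = ((2.576 + 0.706) / 0.33)²
n = (9.945)²
n ≈ 98.90
Round up to the next whole number: n = 99 pairs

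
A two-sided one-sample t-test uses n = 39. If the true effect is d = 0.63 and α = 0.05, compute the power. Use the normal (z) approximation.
Power ≈ 0.98

Power calculation (one-sample t-test, normal approximation):
z_β = d · √n - z_{α/2}
z_β = 0.63 · √39 - 1.960
z_β = 0.63 · 6.245 - 1.960
z_β = 1.974

Power = Φ(z_β) = Φ(1.974) ≈ 0.976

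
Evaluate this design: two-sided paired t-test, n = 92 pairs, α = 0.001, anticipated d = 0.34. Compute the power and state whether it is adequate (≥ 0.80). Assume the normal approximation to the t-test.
Power ≈ 0.49; the study is underpowered (power < 0.80)

Power calculation (paired t-test, normal approximation):
z_β = d · √n - z_{α/2}
z_β = 0.34 · √92 - 3.291
z_β = 0.34 · 9.592 - 3.291
z_β = -0.029

Power = Φ(z_β) = Φ(-0.029) ≈ 0.488

Effect size d = 0.34 is small by Cohen's convention (0.2/0.5/0.8).

Threshold: power ≥ 0.80 is conventionally adequate.
Power ≈ 0.49 → the study is underpowered (power < 0.80).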